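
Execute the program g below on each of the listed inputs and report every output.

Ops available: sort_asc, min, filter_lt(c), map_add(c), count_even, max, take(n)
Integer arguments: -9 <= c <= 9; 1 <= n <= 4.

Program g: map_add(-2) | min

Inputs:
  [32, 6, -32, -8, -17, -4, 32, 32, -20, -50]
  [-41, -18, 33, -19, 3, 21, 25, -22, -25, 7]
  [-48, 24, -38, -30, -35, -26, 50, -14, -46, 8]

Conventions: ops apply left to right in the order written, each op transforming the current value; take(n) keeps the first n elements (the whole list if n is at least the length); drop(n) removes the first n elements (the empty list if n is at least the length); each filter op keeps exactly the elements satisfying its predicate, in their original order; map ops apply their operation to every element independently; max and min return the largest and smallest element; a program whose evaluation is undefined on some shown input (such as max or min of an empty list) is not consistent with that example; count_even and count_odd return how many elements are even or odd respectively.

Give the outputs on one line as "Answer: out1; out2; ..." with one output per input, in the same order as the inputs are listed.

-52; -43; -50

Execution, op by op:
  [32, 6, -32, -8, -17, -4, 32, 32, -20, -50] -> [30, 4, -34, -10, -19, -6, 30, 30, -22, -52] -> -52
  [-41, -18, 33, -19, 3, 21, 25, -22, -25, 7] -> [-43, -20, 31, -21, 1, 19, 23, -24, -27, 5] -> -43
  [-48, 24, -38, -30, -35, -26, 50, -14, -46, 8] -> [-50, 22, -40, -32, -37, -28, 48, -16, -48, 6] -> -50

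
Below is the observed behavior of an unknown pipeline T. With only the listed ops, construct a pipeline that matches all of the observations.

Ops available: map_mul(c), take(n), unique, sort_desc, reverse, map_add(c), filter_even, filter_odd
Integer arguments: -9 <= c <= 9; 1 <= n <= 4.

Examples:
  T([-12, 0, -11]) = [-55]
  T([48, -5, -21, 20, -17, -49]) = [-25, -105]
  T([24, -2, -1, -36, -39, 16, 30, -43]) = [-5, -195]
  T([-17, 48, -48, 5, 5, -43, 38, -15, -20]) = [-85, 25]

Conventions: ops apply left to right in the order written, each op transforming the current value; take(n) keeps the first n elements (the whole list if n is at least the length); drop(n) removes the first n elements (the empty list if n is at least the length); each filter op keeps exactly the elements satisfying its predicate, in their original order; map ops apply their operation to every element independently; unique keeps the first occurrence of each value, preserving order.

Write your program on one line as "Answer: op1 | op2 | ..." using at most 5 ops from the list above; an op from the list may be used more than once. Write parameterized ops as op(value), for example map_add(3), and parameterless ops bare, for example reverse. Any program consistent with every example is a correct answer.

unique | map_mul(5) | filter_odd | take(2)

Check, running the answer program on each example:
  [-12, 0, -11] -> [-12, 0, -11] -> [-60, 0, -55] -> [-55] -> [-55]
  [48, -5, -21, 20, -17, -49] -> [48, -5, -21, 20, -17, -49] -> [240, -25, -105, 100, -85, -245] -> [-25, -105, -85, -245] -> [-25, -105]
  [24, -2, -1, -36, -39, 16, 30, -43] -> [24, -2, -1, -36, -39, 16, 30, -43] -> [120, -10, -5, -180, -195, 80, 150, -215] -> [-5, -195, -215] -> [-5, -195]
  [-17, 48, -48, 5, 5, -43, 38, -15, -20] -> [-17, 48, -48, 5, -43, 38, -15, -20] -> [-85, 240, -240, 25, -215, 190, -75, -100] -> [-85, 25, -215, -75] -> [-85, 25]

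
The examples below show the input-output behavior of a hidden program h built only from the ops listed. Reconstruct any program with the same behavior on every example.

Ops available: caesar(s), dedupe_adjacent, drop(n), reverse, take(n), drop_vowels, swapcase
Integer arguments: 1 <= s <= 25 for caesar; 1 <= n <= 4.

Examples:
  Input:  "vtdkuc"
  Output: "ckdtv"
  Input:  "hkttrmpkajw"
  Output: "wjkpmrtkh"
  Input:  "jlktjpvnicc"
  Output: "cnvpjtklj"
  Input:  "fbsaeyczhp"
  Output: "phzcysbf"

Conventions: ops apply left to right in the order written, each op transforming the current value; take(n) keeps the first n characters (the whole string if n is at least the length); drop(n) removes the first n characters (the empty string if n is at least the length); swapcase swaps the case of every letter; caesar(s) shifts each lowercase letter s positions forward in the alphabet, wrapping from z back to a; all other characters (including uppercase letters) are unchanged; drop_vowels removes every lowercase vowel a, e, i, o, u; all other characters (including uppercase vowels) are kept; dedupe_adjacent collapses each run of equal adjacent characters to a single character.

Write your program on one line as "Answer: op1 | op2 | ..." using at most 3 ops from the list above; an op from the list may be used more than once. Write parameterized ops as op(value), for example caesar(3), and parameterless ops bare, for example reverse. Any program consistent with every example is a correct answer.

drop_vowels | dedupe_adjacent | reverse

Check, running the answer program on each example:
  "vtdkuc" -> "vtdkc" -> "vtdkc" -> "ckdtv"
  "hkttrmpkajw" -> "hkttrmpkjw" -> "hktrmpkjw" -> "wjkpmrtkh"
  "jlktjpvnicc" -> "jlktjpvncc" -> "jlktjpvnc" -> "cnvpjtklj"
  "fbsaeyczhp" -> "fbsyczhp" -> "fbsyczhp" -> "phzcysbf"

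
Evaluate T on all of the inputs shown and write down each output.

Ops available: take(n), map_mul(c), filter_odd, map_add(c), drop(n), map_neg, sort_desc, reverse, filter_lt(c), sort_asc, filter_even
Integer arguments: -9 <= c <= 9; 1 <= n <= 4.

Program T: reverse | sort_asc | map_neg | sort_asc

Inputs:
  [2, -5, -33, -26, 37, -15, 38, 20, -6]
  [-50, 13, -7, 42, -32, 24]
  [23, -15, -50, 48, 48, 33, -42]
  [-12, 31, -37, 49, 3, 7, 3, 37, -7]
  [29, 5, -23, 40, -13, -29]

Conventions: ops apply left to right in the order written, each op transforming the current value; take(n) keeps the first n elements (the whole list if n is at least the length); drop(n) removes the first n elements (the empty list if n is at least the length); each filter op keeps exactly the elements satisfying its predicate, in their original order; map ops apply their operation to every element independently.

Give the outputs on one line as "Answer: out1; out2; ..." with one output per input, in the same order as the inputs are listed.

Execution, op by op:
  [2, -5, -33, -26, 37, -15, 38, 20, -6] -> [-6, 20, 38, -15, 37, -26, -33, -5, 2] -> [-33, -26, -15, -6, -5, 2, 20, 37, 38] -> [33, 26, 15, 6, 5, -2, -20, -37, -38] -> [-38, -37, -20, -2, 5, 6, 15, 26, 33]
  [-50, 13, -7, 42, -32, 24] -> [24, -32, 42, -7, 13, -50] -> [-50, -32, -7, 13, 24, 42] -> [50, 32, 7, -13, -24, -42] -> [-42, -24, -13, 7, 32, 50]
  [23, -15, -50, 48, 48, 33, -42] -> [-42, 33, 48, 48, -50, -15, 23] -> [-50, -42, -15, 23, 33, 48, 48] -> [50, 42, 15, -23, -33, -48, -48] -> [-48, -48, -33, -23, 15, 42, 50]
  [-12, 31, -37, 49, 3, 7, 3, 37, -7] -> [-7, 37, 3, 7, 3, 49, -37, 31, -12] -> [-37, -12, -7, 3, 3, 7, 31, 37, 49] -> [37, 12, 7, -3, -3, -7, -31, -37, -49] -> [-49, -37, -31, -7, -3, -3, 7, 12, 37]
  [29, 5, -23, 40, -13, -29] -> [-29, -13, 40, -23, 5, 29] -> [-29, -23, -13, 5, 29, 40] -> [29, 23, 13, -5, -29, -40] -> [-40, -29, -5, 13, 23, 29]

[-38, -37, -20, -2, 5, 6, 15, 26, 33]; [-42, -24, -13, 7, 32, 50]; [-48, -48, -33, -23, 15, 42, 50]; [-49, -37, -31, -7, -3, -3, 7, 12, 37]; [-40, -29, -5, 13, 23, 29]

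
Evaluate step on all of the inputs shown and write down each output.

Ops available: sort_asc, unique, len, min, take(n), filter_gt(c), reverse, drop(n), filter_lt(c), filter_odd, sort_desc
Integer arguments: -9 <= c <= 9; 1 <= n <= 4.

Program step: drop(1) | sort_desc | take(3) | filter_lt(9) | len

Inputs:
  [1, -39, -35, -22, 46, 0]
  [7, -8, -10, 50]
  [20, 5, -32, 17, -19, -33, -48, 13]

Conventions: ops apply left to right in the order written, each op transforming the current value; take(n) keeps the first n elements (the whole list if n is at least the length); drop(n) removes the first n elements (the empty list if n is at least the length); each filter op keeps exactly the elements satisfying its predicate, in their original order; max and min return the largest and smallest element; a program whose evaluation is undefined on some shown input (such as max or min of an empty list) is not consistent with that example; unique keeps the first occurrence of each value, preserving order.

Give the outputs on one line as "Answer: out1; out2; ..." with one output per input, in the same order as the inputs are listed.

Execution, op by op:
  [1, -39, -35, -22, 46, 0] -> [-39, -35, -22, 46, 0] -> [46, 0, -22, -35, -39] -> [46, 0, -22] -> [0, -22] -> 2
  [7, -8, -10, 50] -> [-8, -10, 50] -> [50, -8, -10] -> [50, -8, -10] -> [-8, -10] -> 2
  [20, 5, -32, 17, -19, -33, -48, 13] -> [5, -32, 17, -19, -33, -48, 13] -> [17, 13, 5, -19, -32, -33, -48] -> [17, 13, 5] -> [5] -> 1

2; 2; 1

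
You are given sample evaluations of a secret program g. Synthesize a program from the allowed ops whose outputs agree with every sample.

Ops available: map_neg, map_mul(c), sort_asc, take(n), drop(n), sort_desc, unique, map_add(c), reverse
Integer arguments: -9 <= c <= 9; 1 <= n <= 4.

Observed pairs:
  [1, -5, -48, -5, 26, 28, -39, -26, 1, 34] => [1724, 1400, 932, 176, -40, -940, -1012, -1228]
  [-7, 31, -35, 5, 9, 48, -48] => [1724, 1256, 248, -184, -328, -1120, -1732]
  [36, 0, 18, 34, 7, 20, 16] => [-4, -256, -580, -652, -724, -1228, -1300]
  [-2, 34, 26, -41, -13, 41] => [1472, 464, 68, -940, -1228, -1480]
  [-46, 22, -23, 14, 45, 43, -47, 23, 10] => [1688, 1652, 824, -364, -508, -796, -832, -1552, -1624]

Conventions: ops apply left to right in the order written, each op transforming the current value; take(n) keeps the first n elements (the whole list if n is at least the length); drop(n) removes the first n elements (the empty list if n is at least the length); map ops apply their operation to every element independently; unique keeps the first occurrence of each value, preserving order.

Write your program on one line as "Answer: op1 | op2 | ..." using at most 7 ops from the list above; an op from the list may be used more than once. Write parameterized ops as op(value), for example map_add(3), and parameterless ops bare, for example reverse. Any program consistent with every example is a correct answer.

map_mul(4) | unique | map_mul(9) | map_neg | sort_desc | map_add(-4)

Check, running the answer program on each example:
  [1, -5, -48, -5, 26, 28, -39, -26, 1, 34] -> [4, -20, -192, -20, 104, 112, -156, -104, 4, 136] -> [4, -20, -192, 104, 112, -156, -104, 136] -> [36, -180, -1728, 936, 1008, -1404, -936, 1224] -> [-36, 180, 1728, -936, -1008, 1404, 936, -1224] -> [1728, 1404, 936, 180, -36, -936, -1008, -1224] -> [1724, 1400, 932, 176, -40, -940, -1012, -1228]
  [-7, 31, -35, 5, 9, 48, -48] -> [-28, 124, -140, 20, 36, 192, -192] -> [-28, 124, -140, 20, 36, 192, -192] -> [-252, 1116, -1260, 180, 324, 1728, -1728] -> [252, -1116, 1260, -180, -324, -1728, 1728] -> [1728, 1260, 252, -180, -324, -1116, -1728] -> [1724, 1256, 248, -184, -328, -1120, -1732]
  [36, 0, 18, 34, 7, 20, 16] -> [144, 0, 72, 136, 28, 80, 64] -> [144, 0, 72, 136, 28, 80, 64] -> [1296, 0, 648, 1224, 252, 720, 576] -> [-1296, 0, -648, -1224, -252, -720, -576] -> [0, -252, -576, -648, -720, -1224, -1296] -> [-4, -256, -580, -652, -724, -1228, -1300]
  [-2, 34, 26, -41, -13, 41] -> [-8, 136, 104, -164, -52, 164] -> [-8, 136, 104, -164, -52, 164] -> [-72, 1224, 936, -1476, -468, 1476] -> [72, -1224, -936, 1476, 468, -1476] -> [1476, 468, 72, -936, -1224, -1476] -> [1472, 464, 68, -940, -1228, -1480]
  [-46, 22, -23, 14, 45, 43, -47, 23, 10] -> [-184, 88, -92, 56, 180, 172, -188, 92, 40] -> [-184, 88, -92, 56, 180, 172, -188, 92, 40] -> [-1656, 792, -828, 504, 1620, 1548, -1692, 828, 360] -> [1656, -792, 828, -504, -1620, -1548, 1692, -828, -360] -> [1692, 1656, 828, -360, -504, -792, -828, -1548, -1620] -> [1688, 1652, 824, -364, -508, -796, -832, -1552, -1624]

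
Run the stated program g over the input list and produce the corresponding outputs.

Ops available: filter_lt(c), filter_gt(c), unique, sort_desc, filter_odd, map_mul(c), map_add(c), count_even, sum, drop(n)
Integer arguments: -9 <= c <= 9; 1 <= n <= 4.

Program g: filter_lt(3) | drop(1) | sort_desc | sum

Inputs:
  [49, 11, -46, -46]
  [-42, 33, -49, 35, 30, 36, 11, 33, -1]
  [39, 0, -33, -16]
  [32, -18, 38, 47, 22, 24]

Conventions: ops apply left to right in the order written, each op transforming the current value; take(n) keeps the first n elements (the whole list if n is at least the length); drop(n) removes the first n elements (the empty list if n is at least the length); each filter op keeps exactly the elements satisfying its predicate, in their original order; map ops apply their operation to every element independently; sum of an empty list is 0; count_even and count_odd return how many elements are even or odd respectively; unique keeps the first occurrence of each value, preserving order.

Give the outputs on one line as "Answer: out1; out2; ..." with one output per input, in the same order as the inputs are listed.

-46; -50; -49; 0

Execution, op by op:
  [49, 11, -46, -46] -> [-46, -46] -> [-46] -> [-46] -> -46
  [-42, 33, -49, 35, 30, 36, 11, 33, -1] -> [-42, -49, -1] -> [-49, -1] -> [-1, -49] -> -50
  [39, 0, -33, -16] -> [0, -33, -16] -> [-33, -16] -> [-16, -33] -> -49
  [32, -18, 38, 47, 22, 24] -> [-18] -> [] -> [] -> 0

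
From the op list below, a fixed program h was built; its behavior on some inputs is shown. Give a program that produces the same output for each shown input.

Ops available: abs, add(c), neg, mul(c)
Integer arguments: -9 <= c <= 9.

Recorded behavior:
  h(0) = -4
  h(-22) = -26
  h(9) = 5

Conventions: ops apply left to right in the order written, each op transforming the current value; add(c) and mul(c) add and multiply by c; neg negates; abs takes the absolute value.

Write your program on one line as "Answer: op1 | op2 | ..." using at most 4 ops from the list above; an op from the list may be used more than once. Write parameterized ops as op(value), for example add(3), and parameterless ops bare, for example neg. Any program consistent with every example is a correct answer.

neg | add(9) | add(-5) | neg

Check, running the answer program on each example:
  0 -> 0 -> 9 -> 4 -> -4
  -22 -> 22 -> 31 -> 26 -> -26
  9 -> -9 -> 0 -> -5 -> 5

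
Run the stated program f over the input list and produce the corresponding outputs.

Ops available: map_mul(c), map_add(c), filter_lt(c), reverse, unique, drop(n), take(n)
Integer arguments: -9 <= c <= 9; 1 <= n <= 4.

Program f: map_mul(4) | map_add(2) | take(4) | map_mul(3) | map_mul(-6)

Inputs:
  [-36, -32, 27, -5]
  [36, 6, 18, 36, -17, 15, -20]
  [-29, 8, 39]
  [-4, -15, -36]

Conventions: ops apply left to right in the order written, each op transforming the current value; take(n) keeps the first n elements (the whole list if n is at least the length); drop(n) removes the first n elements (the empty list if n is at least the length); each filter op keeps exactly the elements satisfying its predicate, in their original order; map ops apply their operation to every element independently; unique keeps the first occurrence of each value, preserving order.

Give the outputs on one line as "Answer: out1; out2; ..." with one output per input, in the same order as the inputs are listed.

[2556, 2268, -1980, 324]; [-2628, -468, -1332, -2628]; [2052, -612, -2844]; [252, 1044, 2556]

Execution, op by op:
  [-36, -32, 27, -5] -> [-144, -128, 108, -20] -> [-142, -126, 110, -18] -> [-142, -126, 110, -18] -> [-426, -378, 330, -54] -> [2556, 2268, -1980, 324]
  [36, 6, 18, 36, -17, 15, -20] -> [144, 24, 72, 144, -68, 60, -80] -> [146, 26, 74, 146, -66, 62, -78] -> [146, 26, 74, 146] -> [438, 78, 222, 438] -> [-2628, -468, -1332, -2628]
  [-29, 8, 39] -> [-116, 32, 156] -> [-114, 34, 158] -> [-114, 34, 158] -> [-342, 102, 474] -> [2052, -612, -2844]
  [-4, -15, -36] -> [-16, -60, -144] -> [-14, -58, -142] -> [-14, -58, -142] -> [-42, -174, -426] -> [252, 1044, 2556]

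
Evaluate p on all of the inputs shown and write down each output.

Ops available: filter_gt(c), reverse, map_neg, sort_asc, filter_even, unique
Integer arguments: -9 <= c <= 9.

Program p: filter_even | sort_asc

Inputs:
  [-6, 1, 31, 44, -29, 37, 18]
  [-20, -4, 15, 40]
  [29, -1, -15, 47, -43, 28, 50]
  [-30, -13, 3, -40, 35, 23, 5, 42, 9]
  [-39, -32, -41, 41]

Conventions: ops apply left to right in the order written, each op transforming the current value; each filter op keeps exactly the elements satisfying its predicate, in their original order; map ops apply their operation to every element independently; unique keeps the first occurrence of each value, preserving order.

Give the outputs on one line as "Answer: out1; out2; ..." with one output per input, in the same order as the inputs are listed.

[-6, 18, 44]; [-20, -4, 40]; [28, 50]; [-40, -30, 42]; [-32]

Execution, op by op:
  [-6, 1, 31, 44, -29, 37, 18] -> [-6, 44, 18] -> [-6, 18, 44]
  [-20, -4, 15, 40] -> [-20, -4, 40] -> [-20, -4, 40]
  [29, -1, -15, 47, -43, 28, 50] -> [28, 50] -> [28, 50]
  [-30, -13, 3, -40, 35, 23, 5, 42, 9] -> [-30, -40, 42] -> [-40, -30, 42]
  [-39, -32, -41, 41] -> [-32] -> [-32]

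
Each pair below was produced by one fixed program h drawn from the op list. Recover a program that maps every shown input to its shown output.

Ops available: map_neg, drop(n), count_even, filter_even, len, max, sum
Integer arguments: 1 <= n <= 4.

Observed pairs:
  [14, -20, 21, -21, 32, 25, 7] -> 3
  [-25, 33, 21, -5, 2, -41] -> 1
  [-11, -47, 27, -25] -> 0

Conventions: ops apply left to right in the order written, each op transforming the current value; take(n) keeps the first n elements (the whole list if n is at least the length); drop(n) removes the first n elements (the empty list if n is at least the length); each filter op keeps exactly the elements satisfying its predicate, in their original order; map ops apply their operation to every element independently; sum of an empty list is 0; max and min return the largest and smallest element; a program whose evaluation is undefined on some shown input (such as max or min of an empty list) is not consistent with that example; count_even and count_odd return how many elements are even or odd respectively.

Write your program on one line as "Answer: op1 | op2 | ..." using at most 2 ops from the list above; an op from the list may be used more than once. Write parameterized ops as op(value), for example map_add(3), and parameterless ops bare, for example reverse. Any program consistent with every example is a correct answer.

filter_even | len

Check, running the answer program on each example:
  [14, -20, 21, -21, 32, 25, 7] -> [14, -20, 32] -> 3
  [-25, 33, 21, -5, 2, -41] -> [2] -> 1
  [-11, -47, 27, -25] -> [] -> 0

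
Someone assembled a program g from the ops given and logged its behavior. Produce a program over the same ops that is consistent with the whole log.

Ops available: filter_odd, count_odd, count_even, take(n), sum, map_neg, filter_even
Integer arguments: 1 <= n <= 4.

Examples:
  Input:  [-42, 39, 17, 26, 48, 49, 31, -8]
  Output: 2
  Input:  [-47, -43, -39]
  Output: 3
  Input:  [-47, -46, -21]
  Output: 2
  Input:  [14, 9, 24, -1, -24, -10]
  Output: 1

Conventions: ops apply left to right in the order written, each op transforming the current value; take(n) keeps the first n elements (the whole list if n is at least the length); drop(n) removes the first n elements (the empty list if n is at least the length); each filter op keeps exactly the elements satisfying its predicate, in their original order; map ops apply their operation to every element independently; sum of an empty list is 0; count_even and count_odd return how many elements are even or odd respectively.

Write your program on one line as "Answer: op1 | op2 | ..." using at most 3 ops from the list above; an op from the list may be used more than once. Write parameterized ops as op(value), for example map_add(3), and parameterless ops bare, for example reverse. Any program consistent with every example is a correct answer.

map_neg | take(3) | count_odd

Check, running the answer program on each example:
  [-42, 39, 17, 26, 48, 49, 31, -8] -> [42, -39, -17, -26, -48, -49, -31, 8] -> [42, -39, -17] -> 2
  [-47, -43, -39] -> [47, 43, 39] -> [47, 43, 39] -> 3
  [-47, -46, -21] -> [47, 46, 21] -> [47, 46, 21] -> 2
  [14, 9, 24, -1, -24, -10] -> [-14, -9, -24, 1, 24, 10] -> [-14, -9, -24] -> 1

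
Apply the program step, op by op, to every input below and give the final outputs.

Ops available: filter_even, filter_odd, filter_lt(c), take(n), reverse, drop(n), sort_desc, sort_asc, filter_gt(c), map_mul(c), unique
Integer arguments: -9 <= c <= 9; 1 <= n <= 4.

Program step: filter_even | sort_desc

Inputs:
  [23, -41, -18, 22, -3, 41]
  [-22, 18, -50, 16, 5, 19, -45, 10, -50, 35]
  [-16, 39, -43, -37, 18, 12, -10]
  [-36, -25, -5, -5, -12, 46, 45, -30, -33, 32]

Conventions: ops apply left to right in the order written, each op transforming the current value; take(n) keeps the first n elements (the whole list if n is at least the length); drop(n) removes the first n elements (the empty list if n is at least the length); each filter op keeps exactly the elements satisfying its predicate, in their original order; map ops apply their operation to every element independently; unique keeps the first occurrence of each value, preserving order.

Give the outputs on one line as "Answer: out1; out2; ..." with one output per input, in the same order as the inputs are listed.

Execution, op by op:
  [23, -41, -18, 22, -3, 41] -> [-18, 22] -> [22, -18]
  [-22, 18, -50, 16, 5, 19, -45, 10, -50, 35] -> [-22, 18, -50, 16, 10, -50] -> [18, 16, 10, -22, -50, -50]
  [-16, 39, -43, -37, 18, 12, -10] -> [-16, 18, 12, -10] -> [18, 12, -10, -16]
  [-36, -25, -5, -5, -12, 46, 45, -30, -33, 32] -> [-36, -12, 46, -30, 32] -> [46, 32, -12, -30, -36]

[22, -18]; [18, 16, 10, -22, -50, -50]; [18, 12, -10, -16]; [46, 32, -12, -30, -36]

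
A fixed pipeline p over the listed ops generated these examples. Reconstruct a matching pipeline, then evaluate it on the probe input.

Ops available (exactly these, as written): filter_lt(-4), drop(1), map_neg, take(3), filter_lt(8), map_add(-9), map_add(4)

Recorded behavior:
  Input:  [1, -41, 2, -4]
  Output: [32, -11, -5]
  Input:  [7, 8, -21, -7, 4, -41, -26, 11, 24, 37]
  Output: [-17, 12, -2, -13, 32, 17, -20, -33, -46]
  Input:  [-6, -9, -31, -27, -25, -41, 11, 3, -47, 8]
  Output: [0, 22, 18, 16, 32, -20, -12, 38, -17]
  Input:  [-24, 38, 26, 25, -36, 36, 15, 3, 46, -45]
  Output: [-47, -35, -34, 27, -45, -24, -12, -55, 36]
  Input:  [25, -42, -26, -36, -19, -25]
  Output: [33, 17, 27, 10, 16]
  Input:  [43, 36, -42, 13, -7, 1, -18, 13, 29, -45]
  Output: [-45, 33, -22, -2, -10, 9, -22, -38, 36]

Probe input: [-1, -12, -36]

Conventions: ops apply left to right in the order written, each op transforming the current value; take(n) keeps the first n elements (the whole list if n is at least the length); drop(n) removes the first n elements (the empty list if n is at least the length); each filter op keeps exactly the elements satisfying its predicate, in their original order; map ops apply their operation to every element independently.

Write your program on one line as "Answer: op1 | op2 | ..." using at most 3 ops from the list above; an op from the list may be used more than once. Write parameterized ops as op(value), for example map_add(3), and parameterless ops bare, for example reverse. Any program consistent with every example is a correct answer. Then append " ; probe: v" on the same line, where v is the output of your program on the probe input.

map_neg | drop(1) | map_add(-9) ; probe: [3, 27]

Check, running the answer program on each example:
  [1, -41, 2, -4] -> [-1, 41, -2, 4] -> [41, -2, 4] -> [32, -11, -5]
  [7, 8, -21, -7, 4, -41, -26, 11, 24, 37] -> [-7, -8, 21, 7, -4, 41, 26, -11, -24, -37] -> [-8, 21, 7, -4, 41, 26, -11, -24, -37] -> [-17, 12, -2, -13, 32, 17, -20, -33, -46]
  [-6, -9, -31, -27, -25, -41, 11, 3, -47, 8] -> [6, 9, 31, 27, 25, 41, -11, -3, 47, -8] -> [9, 31, 27, 25, 41, -11, -3, 47, -8] -> [0, 22, 18, 16, 32, -20, -12, 38, -17]
  [-24, 38, 26, 25, -36, 36, 15, 3, 46, -45] -> [24, -38, -26, -25, 36, -36, -15, -3, -46, 45] -> [-38, -26, -25, 36, -36, -15, -3, -46, 45] -> [-47, -35, -34, 27, -45, -24, -12, -55, 36]
  [25, -42, -26, -36, -19, -25] -> [-25, 42, 26, 36, 19, 25] -> [42, 26, 36, 19, 25] -> [33, 17, 27, 10, 16]
  [43, 36, -42, 13, -7, 1, -18, 13, 29, -45] -> [-43, -36, 42, -13, 7, -1, 18, -13, -29, 45] -> [-36, 42, -13, 7, -1, 18, -13, -29, 45] -> [-45, 33, -22, -2, -10, 9, -22, -38, 36]
  probe: [-1, -12, -36] -> [1, 12, 36] -> [12, 36] -> [3, 27]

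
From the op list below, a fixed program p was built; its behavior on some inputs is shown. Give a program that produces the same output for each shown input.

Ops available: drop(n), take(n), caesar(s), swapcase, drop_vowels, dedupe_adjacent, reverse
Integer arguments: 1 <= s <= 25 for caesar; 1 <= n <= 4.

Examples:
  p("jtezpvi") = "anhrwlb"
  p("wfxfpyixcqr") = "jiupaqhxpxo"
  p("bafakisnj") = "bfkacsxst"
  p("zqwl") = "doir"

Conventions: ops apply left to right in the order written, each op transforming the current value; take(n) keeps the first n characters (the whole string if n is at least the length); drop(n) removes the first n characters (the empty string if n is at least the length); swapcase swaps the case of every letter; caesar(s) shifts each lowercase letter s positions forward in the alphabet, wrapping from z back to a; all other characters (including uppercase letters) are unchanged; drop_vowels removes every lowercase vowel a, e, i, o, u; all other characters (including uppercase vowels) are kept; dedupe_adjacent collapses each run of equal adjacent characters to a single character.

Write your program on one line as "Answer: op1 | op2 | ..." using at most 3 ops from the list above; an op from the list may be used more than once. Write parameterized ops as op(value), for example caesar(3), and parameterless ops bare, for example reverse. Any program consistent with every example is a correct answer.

caesar(18) | reverse

Check, running the answer program on each example:
  "jtezpvi" -> "blwrhna" -> "anhrwlb"
  "wfxfpyixcqr" -> "oxpxhqapuij" -> "jiupaqhxpxo"
  "bafakisnj" -> "tsxscakfb" -> "bfkacsxst"
  "zqwl" -> "riod" -> "doir"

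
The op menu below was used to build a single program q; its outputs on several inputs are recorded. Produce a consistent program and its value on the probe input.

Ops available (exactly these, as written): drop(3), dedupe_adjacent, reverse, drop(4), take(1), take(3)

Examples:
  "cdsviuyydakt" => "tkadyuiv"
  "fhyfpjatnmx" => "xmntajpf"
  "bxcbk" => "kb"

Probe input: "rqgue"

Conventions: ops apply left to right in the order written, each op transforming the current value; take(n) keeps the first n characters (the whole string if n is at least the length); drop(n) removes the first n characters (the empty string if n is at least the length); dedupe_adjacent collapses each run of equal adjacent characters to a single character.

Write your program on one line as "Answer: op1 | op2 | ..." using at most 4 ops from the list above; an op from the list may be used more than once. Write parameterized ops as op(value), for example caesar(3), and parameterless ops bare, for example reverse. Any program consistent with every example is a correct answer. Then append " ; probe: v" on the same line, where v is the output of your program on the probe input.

drop(3) | dedupe_adjacent | reverse ; probe: "eu"

Check, running the answer program on each example:
  "cdsviuyydakt" -> "viuyydakt" -> "viuydakt" -> "tkadyuiv"
  "fhyfpjatnmx" -> "fpjatnmx" -> "fpjatnmx" -> "xmntajpf"
  "bxcbk" -> "bk" -> "bk" -> "kb"
  probe: "rqgue" -> "ue" -> "ue" -> "eu"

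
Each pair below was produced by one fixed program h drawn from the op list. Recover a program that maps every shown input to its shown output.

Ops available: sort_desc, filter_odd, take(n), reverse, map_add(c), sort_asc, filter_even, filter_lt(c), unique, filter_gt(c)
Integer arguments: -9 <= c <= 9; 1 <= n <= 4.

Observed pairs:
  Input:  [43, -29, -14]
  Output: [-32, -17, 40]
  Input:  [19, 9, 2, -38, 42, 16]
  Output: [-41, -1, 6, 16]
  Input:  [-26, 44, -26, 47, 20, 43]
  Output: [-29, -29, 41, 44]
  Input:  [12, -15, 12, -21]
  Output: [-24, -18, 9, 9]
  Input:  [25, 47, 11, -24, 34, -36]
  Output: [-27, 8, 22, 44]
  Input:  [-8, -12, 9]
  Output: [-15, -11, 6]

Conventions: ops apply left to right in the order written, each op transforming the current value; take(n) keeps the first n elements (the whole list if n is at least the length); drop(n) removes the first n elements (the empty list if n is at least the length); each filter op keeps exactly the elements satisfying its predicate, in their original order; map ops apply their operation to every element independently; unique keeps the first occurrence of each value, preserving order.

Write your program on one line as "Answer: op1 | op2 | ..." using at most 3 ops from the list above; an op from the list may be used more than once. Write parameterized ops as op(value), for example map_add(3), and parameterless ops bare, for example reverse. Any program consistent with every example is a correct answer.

take(4) | sort_asc | map_add(-3)

Check, running the answer program on each example:
  [43, -29, -14] -> [43, -29, -14] -> [-29, -14, 43] -> [-32, -17, 40]
  [19, 9, 2, -38, 42, 16] -> [19, 9, 2, -38] -> [-38, 2, 9, 19] -> [-41, -1, 6, 16]
  [-26, 44, -26, 47, 20, 43] -> [-26, 44, -26, 47] -> [-26, -26, 44, 47] -> [-29, -29, 41, 44]
  [12, -15, 12, -21] -> [12, -15, 12, -21] -> [-21, -15, 12, 12] -> [-24, -18, 9, 9]
  [25, 47, 11, -24, 34, -36] -> [25, 47, 11, -24] -> [-24, 11, 25, 47] -> [-27, 8, 22, 44]
  [-8, -12, 9] -> [-8, -12, 9] -> [-12, -8, 9] -> [-15, -11, 6]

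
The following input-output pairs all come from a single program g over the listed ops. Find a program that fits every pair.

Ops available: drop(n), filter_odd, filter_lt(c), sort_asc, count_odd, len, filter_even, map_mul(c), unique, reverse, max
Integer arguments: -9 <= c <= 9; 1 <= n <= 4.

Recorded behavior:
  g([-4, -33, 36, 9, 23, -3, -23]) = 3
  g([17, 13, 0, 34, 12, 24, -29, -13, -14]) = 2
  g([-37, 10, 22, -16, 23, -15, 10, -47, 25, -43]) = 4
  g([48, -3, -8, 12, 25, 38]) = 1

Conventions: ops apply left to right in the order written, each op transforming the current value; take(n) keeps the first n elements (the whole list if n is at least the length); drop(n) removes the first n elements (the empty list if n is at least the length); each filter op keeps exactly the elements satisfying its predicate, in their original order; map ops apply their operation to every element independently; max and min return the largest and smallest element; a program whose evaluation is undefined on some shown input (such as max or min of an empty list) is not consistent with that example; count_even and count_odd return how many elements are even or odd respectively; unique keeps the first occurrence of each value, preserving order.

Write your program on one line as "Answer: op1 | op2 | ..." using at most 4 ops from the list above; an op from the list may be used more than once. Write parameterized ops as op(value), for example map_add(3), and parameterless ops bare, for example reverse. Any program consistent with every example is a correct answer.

filter_odd | filter_lt(7) | reverse | len

Check, running the answer program on each example:
  [-4, -33, 36, 9, 23, -3, -23] -> [-33, 9, 23, -3, -23] -> [-33, -3, -23] -> [-23, -3, -33] -> 3
  [17, 13, 0, 34, 12, 24, -29, -13, -14] -> [17, 13, -29, -13] -> [-29, -13] -> [-13, -29] -> 2
  [-37, 10, 22, -16, 23, -15, 10, -47, 25, -43] -> [-37, 23, -15, -47, 25, -43] -> [-37, -15, -47, -43] -> [-43, -47, -15, -37] -> 4
  [48, -3, -8, 12, 25, 38] -> [-3, 25] -> [-3] -> [-3] -> 1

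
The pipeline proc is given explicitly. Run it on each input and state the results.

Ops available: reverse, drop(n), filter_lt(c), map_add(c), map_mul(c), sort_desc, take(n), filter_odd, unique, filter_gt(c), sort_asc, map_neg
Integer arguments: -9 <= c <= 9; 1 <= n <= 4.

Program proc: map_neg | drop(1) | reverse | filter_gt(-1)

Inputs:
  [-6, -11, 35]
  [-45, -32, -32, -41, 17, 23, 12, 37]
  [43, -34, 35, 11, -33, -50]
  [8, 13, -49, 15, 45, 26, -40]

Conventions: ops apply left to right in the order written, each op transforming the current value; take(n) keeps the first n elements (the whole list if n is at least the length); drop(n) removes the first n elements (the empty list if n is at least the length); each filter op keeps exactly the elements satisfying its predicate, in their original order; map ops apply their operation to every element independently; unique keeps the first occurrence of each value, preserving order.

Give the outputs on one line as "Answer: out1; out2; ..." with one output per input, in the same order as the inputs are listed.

[11]; [41, 32, 32]; [50, 33, 34]; [40, 49]

Execution, op by op:
  [-6, -11, 35] -> [6, 11, -35] -> [11, -35] -> [-35, 11] -> [11]
  [-45, -32, -32, -41, 17, 23, 12, 37] -> [45, 32, 32, 41, -17, -23, -12, -37] -> [32, 32, 41, -17, -23, -12, -37] -> [-37, -12, -23, -17, 41, 32, 32] -> [41, 32, 32]
  [43, -34, 35, 11, -33, -50] -> [-43, 34, -35, -11, 33, 50] -> [34, -35, -11, 33, 50] -> [50, 33, -11, -35, 34] -> [50, 33, 34]
  [8, 13, -49, 15, 45, 26, -40] -> [-8, -13, 49, -15, -45, -26, 40] -> [-13, 49, -15, -45, -26, 40] -> [40, -26, -45, -15, 49, -13] -> [40, 49]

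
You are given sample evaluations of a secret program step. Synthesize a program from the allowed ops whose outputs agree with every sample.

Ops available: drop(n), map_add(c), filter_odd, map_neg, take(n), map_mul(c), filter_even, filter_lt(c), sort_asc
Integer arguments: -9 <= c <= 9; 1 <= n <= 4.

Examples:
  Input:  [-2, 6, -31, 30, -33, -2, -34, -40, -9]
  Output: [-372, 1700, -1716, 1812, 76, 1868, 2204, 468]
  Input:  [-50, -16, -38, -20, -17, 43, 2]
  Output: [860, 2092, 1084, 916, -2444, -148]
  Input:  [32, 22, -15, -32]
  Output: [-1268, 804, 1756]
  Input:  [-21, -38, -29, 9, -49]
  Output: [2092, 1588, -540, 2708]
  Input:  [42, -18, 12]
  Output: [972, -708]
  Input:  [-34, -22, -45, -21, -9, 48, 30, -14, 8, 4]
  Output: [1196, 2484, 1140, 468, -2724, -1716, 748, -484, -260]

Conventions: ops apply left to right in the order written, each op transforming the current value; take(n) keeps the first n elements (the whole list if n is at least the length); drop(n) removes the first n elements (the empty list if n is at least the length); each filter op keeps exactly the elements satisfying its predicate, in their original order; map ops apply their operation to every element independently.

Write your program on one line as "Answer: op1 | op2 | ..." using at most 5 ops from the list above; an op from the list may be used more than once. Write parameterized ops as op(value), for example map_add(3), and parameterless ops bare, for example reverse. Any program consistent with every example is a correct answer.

map_mul(7) | map_add(4) | map_mul(-8) | drop(1) | map_add(-4)

Check, running the answer program on each example:
  [-2, 6, -31, 30, -33, -2, -34, -40, -9] -> [-14, 42, -217, 210, -231, -14, -238, -280, -63] -> [-10, 46, -213, 214, -227, -10, -234, -276, -59] -> [80, -368, 1704, -1712, 1816, 80, 1872, 2208, 472] -> [-368, 1704, -1712, 1816, 80, 1872, 2208, 472] -> [-372, 1700, -1716, 1812, 76, 1868, 2204, 468]
  [-50, -16, -38, -20, -17, 43, 2] -> [-350, -112, -266, -140, -119, 301, 14] -> [-346, -108, -262, -136, -115, 305, 18] -> [2768, 864, 2096, 1088, 920, -2440, -144] -> [864, 2096, 1088, 920, -2440, -144] -> [860, 2092, 1084, 916, -2444, -148]
  [32, 22, -15, -32] -> [224, 154, -105, -224] -> [228, 158, -101, -220] -> [-1824, -1264, 808, 1760] -> [-1264, 808, 1760] -> [-1268, 804, 1756]
  [-21, -38, -29, 9, -49] -> [-147, -266, -203, 63, -343] -> [-143, -262, -199, 67, -339] -> [1144, 2096, 1592, -536, 2712] -> [2096, 1592, -536, 2712] -> [2092, 1588, -540, 2708]
  [42, -18, 12] -> [294, -126, 84] -> [298, -122, 88] -> [-2384, 976, -704] -> [976, -704] -> [972, -708]
  [-34, -22, -45, -21, -9, 48, 30, -14, 8, 4] -> [-238, -154, -315, -147, -63, 336, 210, -98, 56, 28] -> [-234, -150, -311, -143, -59, 340, 214, -94, 60, 32] -> [1872, 1200, 2488, 1144, 472, -2720, -1712, 752, -480, -256] -> [1200, 2488, 1144, 472, -2720, -1712, 752, -480, -256] -> [1196, 2484, 1140, 468, -2724, -1716, 748, -484, -260]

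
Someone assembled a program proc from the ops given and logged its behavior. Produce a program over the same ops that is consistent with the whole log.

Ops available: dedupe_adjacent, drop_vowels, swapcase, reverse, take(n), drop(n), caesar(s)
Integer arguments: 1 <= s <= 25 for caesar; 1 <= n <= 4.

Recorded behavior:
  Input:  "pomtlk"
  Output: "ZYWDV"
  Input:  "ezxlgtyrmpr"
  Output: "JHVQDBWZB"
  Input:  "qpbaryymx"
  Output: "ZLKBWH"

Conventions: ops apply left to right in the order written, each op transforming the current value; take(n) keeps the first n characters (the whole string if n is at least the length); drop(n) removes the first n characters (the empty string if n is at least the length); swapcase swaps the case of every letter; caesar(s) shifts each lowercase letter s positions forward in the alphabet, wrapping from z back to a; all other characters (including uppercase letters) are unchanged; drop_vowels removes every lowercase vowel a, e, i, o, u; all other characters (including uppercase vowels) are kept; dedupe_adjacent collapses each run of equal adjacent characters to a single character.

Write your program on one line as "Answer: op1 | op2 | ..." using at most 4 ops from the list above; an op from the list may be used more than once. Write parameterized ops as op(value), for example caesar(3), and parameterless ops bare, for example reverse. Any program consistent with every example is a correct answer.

caesar(10) | drop_vowels | swapcase

Check, running the answer program on each example:
  "pomtlk" -> "zywdvu" -> "zywdv" -> "ZYWDV"
  "ezxlgtyrmpr" -> "ojhvqdibwzb" -> "jhvqdbwzb" -> "JHVQDBWZB"
  "qpbaryymx" -> "azlkbiiwh" -> "zlkbwh" -> "ZLKBWH"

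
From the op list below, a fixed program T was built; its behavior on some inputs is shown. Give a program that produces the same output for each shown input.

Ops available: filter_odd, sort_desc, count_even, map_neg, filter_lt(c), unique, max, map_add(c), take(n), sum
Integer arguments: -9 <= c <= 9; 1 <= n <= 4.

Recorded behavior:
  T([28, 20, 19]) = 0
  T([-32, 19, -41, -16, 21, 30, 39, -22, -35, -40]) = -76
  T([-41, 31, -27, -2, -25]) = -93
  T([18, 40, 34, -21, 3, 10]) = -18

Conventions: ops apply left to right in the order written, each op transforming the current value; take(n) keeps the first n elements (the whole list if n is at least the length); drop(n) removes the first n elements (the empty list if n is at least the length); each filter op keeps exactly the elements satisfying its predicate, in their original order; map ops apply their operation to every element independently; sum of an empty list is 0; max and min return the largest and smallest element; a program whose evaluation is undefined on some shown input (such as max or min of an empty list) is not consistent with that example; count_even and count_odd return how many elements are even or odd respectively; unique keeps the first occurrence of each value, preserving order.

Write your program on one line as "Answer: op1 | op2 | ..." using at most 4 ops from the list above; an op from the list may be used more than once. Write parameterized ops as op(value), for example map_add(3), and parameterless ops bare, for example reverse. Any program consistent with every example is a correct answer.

filter_lt(9) | filter_odd | sum

Check, running the answer program on each example:
  [28, 20, 19] -> [] -> [] -> 0
  [-32, 19, -41, -16, 21, 30, 39, -22, -35, -40] -> [-32, -41, -16, -22, -35, -40] -> [-41, -35] -> -76
  [-41, 31, -27, -2, -25] -> [-41, -27, -2, -25] -> [-41, -27, -25] -> -93
  [18, 40, 34, -21, 3, 10] -> [-21, 3] -> [-21, 3] -> -18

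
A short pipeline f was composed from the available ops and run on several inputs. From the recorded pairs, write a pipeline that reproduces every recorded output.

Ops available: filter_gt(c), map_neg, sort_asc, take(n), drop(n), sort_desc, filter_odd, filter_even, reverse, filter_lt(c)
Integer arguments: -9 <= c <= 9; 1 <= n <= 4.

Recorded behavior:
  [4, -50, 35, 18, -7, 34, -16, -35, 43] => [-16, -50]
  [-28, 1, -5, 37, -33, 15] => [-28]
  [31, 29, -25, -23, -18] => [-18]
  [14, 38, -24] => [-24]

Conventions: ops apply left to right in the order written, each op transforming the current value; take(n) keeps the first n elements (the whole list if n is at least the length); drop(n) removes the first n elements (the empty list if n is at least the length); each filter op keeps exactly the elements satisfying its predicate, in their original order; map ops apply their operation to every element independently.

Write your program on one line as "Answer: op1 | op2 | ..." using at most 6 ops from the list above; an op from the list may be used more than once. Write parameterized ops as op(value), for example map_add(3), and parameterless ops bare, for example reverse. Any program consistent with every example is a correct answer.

map_neg | filter_gt(-4) | filter_gt(4) | sort_asc | filter_even | map_neg

Check, running the answer program on each example:
  [4, -50, 35, 18, -7, 34, -16, -35, 43] -> [-4, 50, -35, -18, 7, -34, 16, 35, -43] -> [50, 7, 16, 35] -> [50, 7, 16, 35] -> [7, 16, 35, 50] -> [16, 50] -> [-16, -50]
  [-28, 1, -5, 37, -33, 15] -> [28, -1, 5, -37, 33, -15] -> [28, -1, 5, 33] -> [28, 5, 33] -> [5, 28, 33] -> [28] -> [-28]
  [31, 29, -25, -23, -18] -> [-31, -29, 25, 23, 18] -> [25, 23, 18] -> [25, 23, 18] -> [18, 23, 25] -> [18] -> [-18]
  [14, 38, -24] -> [-14, -38, 24] -> [24] -> [24] -> [24] -> [24] -> [-24]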